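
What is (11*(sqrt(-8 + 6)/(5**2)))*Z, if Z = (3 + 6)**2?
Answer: 891*I*sqrt(2)/25 ≈ 50.403*I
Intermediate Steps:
Z = 81 (Z = 9**2 = 81)
(11*(sqrt(-8 + 6)/(5**2)))*Z = (11*(sqrt(-8 + 6)/(5**2)))*81 = (11*(sqrt(-2)/25))*81 = (11*((I*sqrt(2))*(1/25)))*81 = (11*(I*sqrt(2)/25))*81 = (11*I*sqrt(2)/25)*81 = 891*I*sqrt(2)/25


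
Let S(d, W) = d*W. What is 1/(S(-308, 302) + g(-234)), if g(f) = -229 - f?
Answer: -1/93011 ≈ -1.0751e-5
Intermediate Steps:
S(d, W) = W*d
1/(S(-308, 302) + g(-234)) = 1/(302*(-308) + (-229 - 1*(-234))) = 1/(-93016 + (-229 + 234)) = 1/(-93016 + 5) = 1/(-93011) = -1/93011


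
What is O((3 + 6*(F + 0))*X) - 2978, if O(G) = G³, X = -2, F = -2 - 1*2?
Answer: 71110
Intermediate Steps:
F = -4 (F = -2 - 2 = -4)
O((3 + 6*(F + 0))*X) - 2978 = ((3 + 6*(-4 + 0))*(-2))³ - 2978 = ((3 + 6*(-4))*(-2))³ - 2978 = ((3 - 24)*(-2))³ - 2978 = (-21*(-2))³ - 2978 = 42³ - 2978 = 74088 - 2978 = 71110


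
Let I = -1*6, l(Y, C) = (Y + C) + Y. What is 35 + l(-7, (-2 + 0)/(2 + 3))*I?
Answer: 607/5 ≈ 121.40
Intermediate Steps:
l(Y, C) = C + 2*Y (l(Y, C) = (C + Y) + Y = C + 2*Y)
I = -6
35 + l(-7, (-2 + 0)/(2 + 3))*I = 35 + ((-2 + 0)/(2 + 3) + 2*(-7))*(-6) = 35 + (-2/5 - 14)*(-6) = 35 + (-2*⅕ - 14)*(-6) = 35 + (-⅖ - 14)*(-6) = 35 - 72/5*(-6) = 35 + 432/5 = 607/5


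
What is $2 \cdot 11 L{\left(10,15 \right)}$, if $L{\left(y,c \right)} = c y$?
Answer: $3300$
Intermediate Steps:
$2 \cdot 11 L{\left(10,15 \right)} = 2 \cdot 11 \cdot 15 \cdot 10 = 22 \cdot 150 = 3300$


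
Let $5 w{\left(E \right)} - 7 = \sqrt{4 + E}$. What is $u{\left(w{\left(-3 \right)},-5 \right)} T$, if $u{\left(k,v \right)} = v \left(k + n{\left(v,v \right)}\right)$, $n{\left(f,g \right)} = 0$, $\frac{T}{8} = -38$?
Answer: $2432$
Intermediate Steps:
$T = -304$ ($T = 8 \left(-38\right) = -304$)
$w{\left(E \right)} = \frac{7}{5} + \frac{\sqrt{4 + E}}{5}$
$u{\left(k,v \right)} = k v$ ($u{\left(k,v \right)} = v \left(k + 0\right) = v k = k v$)
$u{\left(w{\left(-3 \right)},-5 \right)} T = \left(\frac{7}{5} + \frac{\sqrt{4 - 3}}{5}\right) \left(-5\right) \left(-304\right) = \left(\frac{7}{5} + \frac{\sqrt{1}}{5}\right) \left(-5\right) \left(-304\right) = \left(\frac{7}{5} + \frac{1}{5} \cdot 1\right) \left(-5\right) \left(-304\right) = \left(\frac{7}{5} + \frac{1}{5}\right) \left(-5\right) \left(-304\right) = \frac{8}{5} \left(-5\right) \left(-304\right) = \left(-8\right) \left(-304\right) = 2432$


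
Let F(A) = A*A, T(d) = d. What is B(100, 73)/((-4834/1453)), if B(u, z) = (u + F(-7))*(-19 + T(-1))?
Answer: 2164970/2417 ≈ 895.73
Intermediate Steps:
F(A) = A**2
B(u, z) = -980 - 20*u (B(u, z) = (u + (-7)**2)*(-19 - 1) = (u + 49)*(-20) = (49 + u)*(-20) = -980 - 20*u)
B(100, 73)/((-4834/1453)) = (-980 - 20*100)/((-4834/1453)) = (-980 - 2000)/((-4834*1/1453)) = -2980/(-4834/1453) = -2980*(-1453/4834) = 2164970/2417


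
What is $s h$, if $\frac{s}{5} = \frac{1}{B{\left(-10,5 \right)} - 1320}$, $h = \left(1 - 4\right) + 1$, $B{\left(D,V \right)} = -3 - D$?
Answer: $\frac{10}{1313} \approx 0.0076161$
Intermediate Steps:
$h = -2$ ($h = -3 + 1 = -2$)
$s = - \frac{5}{1313}$ ($s = \frac{5}{\left(-3 - -10\right) - 1320} = \frac{5}{\left(-3 + 10\right) - 1320} = \frac{5}{7 - 1320} = \frac{5}{-1313} = 5 \left(- \frac{1}{1313}\right) = - \frac{5}{1313} \approx -0.0038081$)
$s h = \left(- \frac{5}{1313}\right) \left(-2\right) = \frac{10}{1313}$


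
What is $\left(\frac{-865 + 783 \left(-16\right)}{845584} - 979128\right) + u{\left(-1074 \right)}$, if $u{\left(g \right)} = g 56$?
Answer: $- \frac{878791788241}{845584} \approx -1.0393 \cdot 10^{6}$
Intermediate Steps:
$u{\left(g \right)} = 56 g$
$\left(\frac{-865 + 783 \left(-16\right)}{845584} - 979128\right) + u{\left(-1074 \right)} = \left(\frac{-865 + 783 \left(-16\right)}{845584} - 979128\right) + 56 \left(-1074\right) = \left(\left(-865 - 12528\right) \frac{1}{845584} - 979128\right) - 60144 = \left(\left(-13393\right) \frac{1}{845584} - 979128\right) - 60144 = \left(- \frac{13393}{845584} - 979128\right) - 60144 = - \frac{827934984145}{845584} - 60144 = - \frac{878791788241}{845584}$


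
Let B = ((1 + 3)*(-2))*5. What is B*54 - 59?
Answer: -2219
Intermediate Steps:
B = -40 (B = (4*(-2))*5 = -8*5 = -40)
B*54 - 59 = -40*54 - 59 = -2160 - 59 = -2219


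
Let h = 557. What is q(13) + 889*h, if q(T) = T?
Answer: 495186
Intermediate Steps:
q(13) + 889*h = 13 + 889*557 = 13 + 495173 = 495186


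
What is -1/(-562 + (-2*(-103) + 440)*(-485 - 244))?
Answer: 1/471496 ≈ 2.1209e-6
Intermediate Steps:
-1/(-562 + (-2*(-103) + 440)*(-485 - 244)) = -1/(-562 + (206 + 440)*(-729)) = -1/(-562 + 646*(-729)) = -1/(-562 - 470934) = -1/(-471496) = -1*(-1/471496) = 1/471496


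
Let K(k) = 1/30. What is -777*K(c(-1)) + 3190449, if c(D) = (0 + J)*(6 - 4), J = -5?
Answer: 31904231/10 ≈ 3.1904e+6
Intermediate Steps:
c(D) = -10 (c(D) = (0 - 5)*(6 - 4) = -5*2 = -10)
K(k) = 1/30
-777*K(c(-1)) + 3190449 = -777*1/30 + 3190449 = -259/10 + 3190449 = 31904231/10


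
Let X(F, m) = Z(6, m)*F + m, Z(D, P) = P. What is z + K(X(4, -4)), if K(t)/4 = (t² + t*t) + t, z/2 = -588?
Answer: 1944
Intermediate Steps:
z = -1176 (z = 2*(-588) = -1176)
X(F, m) = m + F*m (X(F, m) = m*F + m = F*m + m = m + F*m)
K(t) = 4*t + 8*t² (K(t) = 4*((t² + t*t) + t) = 4*((t² + t²) + t) = 4*(2*t² + t) = 4*(t + 2*t²) = 4*t + 8*t²)
z + K(X(4, -4)) = -1176 + 4*(-4*(1 + 4))*(1 + 2*(-4*(1 + 4))) = -1176 + 4*(-4*5)*(1 + 2*(-4*5)) = -1176 + 4*(-20)*(1 + 2*(-20)) = -1176 + 4*(-20)*(1 - 40) = -1176 + 4*(-20)*(-39) = -1176 + 3120 = 1944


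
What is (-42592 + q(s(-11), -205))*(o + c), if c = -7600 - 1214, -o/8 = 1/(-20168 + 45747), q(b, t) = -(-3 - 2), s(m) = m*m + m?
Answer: 9601380283318/25579 ≈ 3.7536e+8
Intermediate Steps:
s(m) = m + m² (s(m) = m² + m = m + m²)
q(b, t) = 5 (q(b, t) = -1*(-5) = 5)
o = -8/25579 (o = -8/(-20168 + 45747) = -8/25579 ≈ -0.00031276)
c = -8814
(-42592 + q(s(-11), -205))*(o + c) = (-42592 + 5)*(-8/25579 - 8814) = -42587*(-225453314/25579) = 9601380283318/25579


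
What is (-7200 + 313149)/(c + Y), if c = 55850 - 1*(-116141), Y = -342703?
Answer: -101983/56904 ≈ -1.7922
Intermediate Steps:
c = 171991 (c = 55850 + 116141 = 171991)
(-7200 + 313149)/(c + Y) = (-7200 + 313149)/(171991 - 342703) = 305949/(-170712) = 305949*(-1/170712) = -101983/56904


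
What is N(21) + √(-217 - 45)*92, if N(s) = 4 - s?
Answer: -17 + 92*I*√262 ≈ -17.0 + 1489.2*I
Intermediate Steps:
N(21) + √(-217 - 45)*92 = (4 - 1*21) + √(-217 - 45)*92 = (4 - 21) + √(-262)*92 = -17 + (I*√262)*92 = -17 + 92*I*√262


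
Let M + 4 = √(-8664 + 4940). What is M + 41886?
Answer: 41882 + 14*I*√19 ≈ 41882.0 + 61.025*I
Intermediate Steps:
M = -4 + 14*I*√19 (M = -4 + √(-8664 + 4940) = -4 + √(-3724) = -4 + 14*I*√19 ≈ -4.0 + 61.025*I)
M + 41886 = (-4 + 14*I*√19) + 41886 = 41882 + 14*I*√19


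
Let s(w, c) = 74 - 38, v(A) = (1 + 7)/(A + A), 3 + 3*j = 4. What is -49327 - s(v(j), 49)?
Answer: -49363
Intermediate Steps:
j = ⅓ (j = -1 + (⅓)*4 = -1 + 4/3 = ⅓ ≈ 0.33333)
v(A) = 4/A (v(A) = 8/((2*A)) = 8*(1/(2*A)) = 4/A)
s(w, c) = 36
-49327 - s(v(j), 49) = -49327 - 1*36 = -49327 - 36 = -49363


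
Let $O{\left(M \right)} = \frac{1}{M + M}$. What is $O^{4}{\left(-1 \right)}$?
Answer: $\frac{1}{16} \approx 0.0625$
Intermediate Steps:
$O{\left(M \right)} = \frac{1}{2 M}$
$O^{4}{\left(-1 \right)} = \left(\frac{1}{2 \left(-1\right)}\right)^{4} = \left(\frac{1}{2} \left(-1\right)\right)^{4} = \left(- \frac{1}{2}\right)^{4} = \frac{1}{16}$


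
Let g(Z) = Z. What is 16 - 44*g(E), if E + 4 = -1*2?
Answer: 280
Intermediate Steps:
E = -6 (E = -4 - 1*2 = -4 - 2 = -6)
16 - 44*g(E) = 16 - 44*(-6) = 16 + 264 = 280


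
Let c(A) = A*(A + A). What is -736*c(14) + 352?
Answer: -288160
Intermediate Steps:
c(A) = 2*A² (c(A) = A*(2*A) = 2*A²)
-736*c(14) + 352 = -1472*14² + 352 = -1472*196 + 352 = -736*392 + 352 = -288512 + 352 = -288160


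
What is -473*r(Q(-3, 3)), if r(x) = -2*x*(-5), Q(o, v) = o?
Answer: 14190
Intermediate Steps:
r(x) = 10*x
-473*r(Q(-3, 3)) = -4730*(-3) = -473*(-30) = 14190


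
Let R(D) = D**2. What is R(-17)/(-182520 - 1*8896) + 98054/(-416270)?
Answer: -9444703247/39840369160 ≈ -0.23706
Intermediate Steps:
R(-17)/(-182520 - 1*8896) + 98054/(-416270) = (-17)**2/(-182520 - 1*8896) + 98054/(-416270) = 289/(-182520 - 8896) + 98054*(-1/416270) = 289/(-191416) - 49027/208135 = 289*(-1/191416) - 49027/208135 = -289/191416 - 49027/208135 = -9444703247/39840369160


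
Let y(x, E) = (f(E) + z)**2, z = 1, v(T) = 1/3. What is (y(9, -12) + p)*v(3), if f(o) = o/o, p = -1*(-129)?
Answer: 133/3 ≈ 44.333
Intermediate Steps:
v(T) = 1/3
p = 129
f(o) = 1
y(x, E) = 4 (y(x, E) = (1 + 1)**2 = 2**2 = 4)
(y(9, -12) + p)*v(3) = (4 + 129)*(1/3) = 133*(1/3) = 133/3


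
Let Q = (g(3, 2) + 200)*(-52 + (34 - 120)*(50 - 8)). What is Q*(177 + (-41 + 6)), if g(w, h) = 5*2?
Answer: -109260480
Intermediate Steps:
g(w, h) = 10
Q = -769440 (Q = (10 + 200)*(-52 + (34 - 120)*(50 - 8)) = 210*(-52 - 86*42) = 210*(-52 - 3612) = 210*(-3664) = -769440)
Q*(177 + (-41 + 6)) = -769440*(177 + (-41 + 6)) = -769440*(177 - 35) = -769440*142 = -109260480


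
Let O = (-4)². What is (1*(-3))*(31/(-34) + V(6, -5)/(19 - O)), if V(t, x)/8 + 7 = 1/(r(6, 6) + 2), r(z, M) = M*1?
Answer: 1963/34 ≈ 57.735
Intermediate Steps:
r(z, M) = M
V(t, x) = -55 (V(t, x) = -56 + 8/(6 + 2) = -56 + 8/8 = -56 + 8*(⅛) = -56 + 1 = -55)
O = 16
(1*(-3))*(31/(-34) + V(6, -5)/(19 - O)) = (1*(-3))*(31/(-34) - 55/(19 - 1*16)) = -3*(31*(-1/34) - 55/(19 - 16)) = -3*(-31/34 - 55/3) = -3*(-1963/102) = 1963/34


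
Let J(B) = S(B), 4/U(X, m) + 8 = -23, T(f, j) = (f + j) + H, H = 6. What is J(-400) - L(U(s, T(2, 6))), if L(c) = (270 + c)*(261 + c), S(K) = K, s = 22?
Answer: -68040242/961 ≈ -70802.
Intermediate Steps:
T(f, j) = 6 + f + j (T(f, j) = (f + j) + 6 = 6 + f + j)
U(X, m) = -4/31 (U(X, m) = 4/(-8 - 23) = 4/(-31) = 4*(-1/31) = -4/31)
L(c) = (261 + c)*(270 + c)
J(B) = B
J(-400) - L(U(s, T(2, 6))) = -400 - (70470 + (-4/31)² + 531*(-4/31)) = -400 - (70470 + 16/961 - 2124/31) = -400 - 1*67655842/961 = -400 - 67655842/961 = -68040242/961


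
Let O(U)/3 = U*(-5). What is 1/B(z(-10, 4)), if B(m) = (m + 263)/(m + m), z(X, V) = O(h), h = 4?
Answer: -120/203 ≈ -0.59113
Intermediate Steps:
O(U) = -15*U (O(U) = 3*(U*(-5)) = 3*(-5*U) = -15*U)
z(X, V) = -60 (z(X, V) = -15*4 = -60)
B(m) = (263 + m)/(2*m) (B(m) = (263 + m)/((2*m)) = (263 + m)*(1/(2*m)) = (263 + m)/(2*m))
1/B(z(-10, 4)) = 1/((1/2)*(263 - 60)/(-60)) = 1/((1/2)*(-1/60)*203) = 1/(-203/120) = -120/203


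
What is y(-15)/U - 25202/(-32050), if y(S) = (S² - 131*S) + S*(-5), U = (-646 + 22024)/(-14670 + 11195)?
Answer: -41953795899/114194150 ≈ -367.39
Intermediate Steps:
U = -21378/3475 (U = 21378/(-3475) = 21378*(-1/3475) = -21378/3475 ≈ -6.1519)
y(S) = S² - 136*S (y(S) = (S² - 131*S) - 5*S = S² - 136*S)
y(-15)/U - 25202/(-32050) = (-15*(-136 - 15))/(-21378/3475) - 25202/(-32050) = -15*(-151)*(-3475/21378) - 25202*(-1/32050) = 2265*(-3475/21378) + 12601/16025 = -2623625/7126 + 12601/16025 = -41953795899/114194150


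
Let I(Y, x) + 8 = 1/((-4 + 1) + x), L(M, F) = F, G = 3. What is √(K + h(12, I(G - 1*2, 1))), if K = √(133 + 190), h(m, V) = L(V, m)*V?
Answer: √(-102 + √323) ≈ 9.1667*I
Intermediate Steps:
I(Y, x) = -8 + 1/(-3 + x) (I(Y, x) = -8 + 1/((-4 + 1) + x) = -8 + 1/(-3 + x))
h(m, V) = V*m (h(m, V) = m*V = V*m)
K = √323 ≈ 17.972
√(K + h(12, I(G - 1*2, 1))) = √(√323 + ((25 - 8*1)/(-3 + 1))*12) = √(√323 + ((25 - 8)/(-2))*12) = √(√323 - ½*17*12) = √(√323 - 17/2*12) = √(√323 - 102) = √(-102 + √323)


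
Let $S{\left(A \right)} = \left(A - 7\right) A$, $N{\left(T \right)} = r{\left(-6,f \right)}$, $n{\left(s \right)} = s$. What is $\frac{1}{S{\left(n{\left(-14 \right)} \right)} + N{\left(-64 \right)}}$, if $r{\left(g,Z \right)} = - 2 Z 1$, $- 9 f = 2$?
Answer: $\frac{9}{2650} \approx 0.0033962$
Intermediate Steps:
$f = - \frac{2}{9}$ ($f = \left(- \frac{1}{9}\right) 2 = - \frac{2}{9} \approx -0.22222$)
$r{\left(g,Z \right)} = - 2 Z$
$N{\left(T \right)} = \frac{4}{9}$ ($N{\left(T \right)} = \left(-2\right) \left(- \frac{2}{9}\right) = \frac{4}{9}$)
$S{\left(A \right)} = A \left(-7 + A\right)$ ($S{\left(A \right)} = \left(-7 + A\right) A = A \left(-7 + A\right)$)
$\frac{1}{S{\left(n{\left(-14 \right)} \right)} + N{\left(-64 \right)}} = \frac{1}{- 14 \left(-7 - 14\right) + \frac{4}{9}} = \frac{1}{\left(-14\right) \left(-21\right) + \frac{4}{9}} = \frac{1}{294 + \frac{4}{9}} = \frac{1}{\frac{2650}{9}} = \frac{9}{2650}$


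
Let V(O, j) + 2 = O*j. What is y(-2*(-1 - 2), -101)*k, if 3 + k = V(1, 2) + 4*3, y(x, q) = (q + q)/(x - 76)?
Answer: 909/35 ≈ 25.971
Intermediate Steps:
y(x, q) = 2*q/(-76 + x) (y(x, q) = (2*q)/(-76 + x) = 2*q/(-76 + x))
V(O, j) = -2 + O*j
k = 9 (k = -3 + ((-2 + 1*2) + 4*3) = -3 + ((-2 + 2) + 12) = -3 + (0 + 12) = -3 + 12 = 9)
y(-2*(-1 - 2), -101)*k = (2*(-101)/(-76 - 2*(-1 - 2)))*9 = (2*(-101)/(-76 - 2*(-3)))*9 = (2*(-101)/(-76 + 6))*9 = (2*(-101)/(-70))*9 = (2*(-101)*(-1/70))*9 = (101/35)*9 = 909/35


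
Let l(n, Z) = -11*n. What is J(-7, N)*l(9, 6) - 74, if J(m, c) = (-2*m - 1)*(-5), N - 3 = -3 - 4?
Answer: 6361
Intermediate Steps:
N = -4 (N = 3 + (-3 - 4) = 3 - 7 = -4)
J(m, c) = 5 + 10*m (J(m, c) = (-1 - 2*m)*(-5) = 5 + 10*m)
J(-7, N)*l(9, 6) - 74 = (5 + 10*(-7))*(-11*9) - 74 = (5 - 70)*(-99) - 74 = -65*(-99) - 74 = 6435 - 74 = 6361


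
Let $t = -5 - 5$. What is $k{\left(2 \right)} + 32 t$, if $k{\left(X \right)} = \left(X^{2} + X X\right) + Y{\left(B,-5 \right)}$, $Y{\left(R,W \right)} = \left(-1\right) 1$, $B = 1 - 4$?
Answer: $-313$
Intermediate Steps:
$B = -3$
$t = -10$ ($t = -5 - 5 = -10$)
$Y{\left(R,W \right)} = -1$
$k{\left(X \right)} = -1 + 2 X^{2}$ ($k{\left(X \right)} = \left(X^{2} + X X\right) - 1 = \left(X^{2} + X^{2}\right) - 1 = 2 X^{2} - 1 = -1 + 2 X^{2}$)
$k{\left(2 \right)} + 32 t = \left(-1 + 2 \cdot 2^{2}\right) + 32 \left(-10\right) = \left(-1 + 2 \cdot 4\right) - 320 = \left(-1 + 8\right) - 320 = 7 - 320 = -313$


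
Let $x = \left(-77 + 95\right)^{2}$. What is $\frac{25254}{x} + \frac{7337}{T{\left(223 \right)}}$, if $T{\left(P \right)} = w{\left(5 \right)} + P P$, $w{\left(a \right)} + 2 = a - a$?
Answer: $\frac{69899047}{895086} \approx 78.092$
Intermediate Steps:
$w{\left(a \right)} = -2$ ($w{\left(a \right)} = -2 + \left(a - a\right) = -2 + 0 = -2$)
$x = 324$ ($x = 18^{2} = 324$)
$T{\left(P \right)} = -2 + P^{2}$ ($T{\left(P \right)} = -2 + P P = -2 + P^{2}$)
$\frac{25254}{x} + \frac{7337}{T{\left(223 \right)}} = \frac{25254}{324} + \frac{7337}{-2 + 223^{2}} = 25254 \cdot \frac{1}{324} + \frac{7337}{-2 + 49729} = \frac{1403}{18} + \frac{7337}{49727} = \frac{69899047}{895086}$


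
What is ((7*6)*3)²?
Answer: 15876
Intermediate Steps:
((7*6)*3)² = (42*3)² = 126² = 15876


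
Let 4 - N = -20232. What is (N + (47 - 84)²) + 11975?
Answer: 33580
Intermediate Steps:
N = 20236 (N = 4 - 1*(-20232) = 4 + 20232 = 20236)
(N + (47 - 84)²) + 11975 = (20236 + (47 - 84)²) + 11975 = (20236 + (-37)²) + 11975 = (20236 + 1369) + 11975 = 21605 + 11975 = 33580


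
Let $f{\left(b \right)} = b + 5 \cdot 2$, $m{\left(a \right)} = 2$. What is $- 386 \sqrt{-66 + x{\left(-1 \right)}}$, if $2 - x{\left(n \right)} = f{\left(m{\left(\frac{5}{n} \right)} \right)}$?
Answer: $- 772 i \sqrt{19} \approx - 3365.1 i$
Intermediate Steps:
$f{\left(b \right)} = 10 + b$ ($f{\left(b \right)} = b + 10 = 10 + b$)
$x{\left(n \right)} = -10$ ($x{\left(n \right)} = 2 - \left(10 + 2\right) = 2 - 12 = -10$)
$- 386 \sqrt{-66 + x{\left(-1 \right)}} = - 386 \sqrt{-66 - 10} = - 386 \sqrt{-76} = - 386 \cdot 2 i \sqrt{19} = - 772 i \sqrt{19}$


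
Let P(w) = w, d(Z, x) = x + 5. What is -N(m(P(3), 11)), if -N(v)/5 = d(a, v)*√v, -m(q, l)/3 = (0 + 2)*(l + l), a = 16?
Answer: -1270*I*√33 ≈ -7295.6*I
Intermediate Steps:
d(Z, x) = 5 + x
m(q, l) = -12*l (m(q, l) = -3*(0 + 2)*(l + l) = -6*2*l = -12*l)
N(v) = -5*√v*(5 + v) (N(v) = -5*(5 + v)*√v = -5*√v*(5 + v))
-N(m(P(3), 11)) = -5*√(-12*11)*(-5 - (-12)*11) = -5*√(-132)*(-5 - 1*(-132)) = -5*2*I*√33*(-5 + 132) = -5*2*I*√33*127 = -1270*I*√33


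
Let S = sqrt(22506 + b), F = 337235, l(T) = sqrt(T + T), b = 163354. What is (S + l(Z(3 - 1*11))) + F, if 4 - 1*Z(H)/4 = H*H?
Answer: 337235 + 2*sqrt(46465) + 4*I*sqrt(30) ≈ 3.3767e+5 + 21.909*I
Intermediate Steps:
Z(H) = 16 - 4*H**2 (Z(H) = 16 - 4*H*H = 16 - 4*H**2)
l(T) = sqrt(2)*sqrt(T) (l(T) = sqrt(2*T) = sqrt(2)*sqrt(T))
S = 2*sqrt(46465) (S = sqrt(22506 + 163354) = sqrt(185860) = 2*sqrt(46465) ≈ 431.11)
(S + l(Z(3 - 1*11))) + F = (2*sqrt(46465) + sqrt(2)*sqrt(16 - 4*(3 - 1*11)**2)) + 337235 = (2*sqrt(46465) + sqrt(2)*sqrt(16 - 4*(3 - 11)**2)) + 337235 = (2*sqrt(46465) + sqrt(2)*sqrt(16 - 4*(-8)**2)) + 337235 = (2*sqrt(46465) + sqrt(2)*sqrt(16 - 4*64)) + 337235 = (2*sqrt(46465) + sqrt(2)*sqrt(16 - 256)) + 337235 = (2*sqrt(46465) + sqrt(2)*sqrt(-240)) + 337235 = (2*sqrt(46465) + sqrt(2)*(4*I*sqrt(15))) + 337235 = (2*sqrt(46465) + 4*I*sqrt(30)) + 337235 = 337235 + 2*sqrt(46465) + 4*I*sqrt(30)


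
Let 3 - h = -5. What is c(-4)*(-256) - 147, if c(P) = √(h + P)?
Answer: -659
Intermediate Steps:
h = 8 (h = 3 - 1*(-5) = 3 + 5 = 8)
c(P) = √(8 + P)
c(-4)*(-256) - 147 = √(8 - 4)*(-256) - 147 = √4*(-256) - 147 = 2*(-256) - 147 = -512 - 147 = -659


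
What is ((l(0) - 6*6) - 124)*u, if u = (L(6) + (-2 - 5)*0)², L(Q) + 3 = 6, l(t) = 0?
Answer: -1440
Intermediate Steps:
L(Q) = 3 (L(Q) = -3 + 6 = 3)
u = 9 (u = (3 + (-2 - 5)*0)² = (3 - 7*0)² = (3 + 0)² = 3² = 9)
((l(0) - 6*6) - 124)*u = ((0 - 6*6) - 124)*9 = ((0 - 36) - 124)*9 = (-36 - 124)*9 = -160*9 = -1440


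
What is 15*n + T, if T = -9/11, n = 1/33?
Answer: -4/11 ≈ -0.36364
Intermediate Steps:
n = 1/33 ≈ 0.030303
T = -9/11 (T = -9*1/11 = -9/11 ≈ -0.81818)
15*n + T = 15*(1/33) - 9/11 = 5/11 - 9/11 = -4/11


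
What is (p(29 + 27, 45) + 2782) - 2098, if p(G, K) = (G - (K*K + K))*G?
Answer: -112100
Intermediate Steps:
p(G, K) = G*(G - K - K**2) (p(G, K) = (G - (K**2 + K))*G = (G - (K + K**2))*G = (G + (-K - K**2))*G = (G - K - K**2)*G = G*(G - K - K**2))
(p(29 + 27, 45) + 2782) - 2098 = ((29 + 27)*((29 + 27) - 1*45 - 1*45**2) + 2782) - 2098 = (56*(56 - 45 - 1*2025) + 2782) - 2098 = (56*(56 - 45 - 2025) + 2782) - 2098 = (56*(-2014) + 2782) - 2098 = (-112784 + 2782) - 2098 = -110002 - 2098 = -112100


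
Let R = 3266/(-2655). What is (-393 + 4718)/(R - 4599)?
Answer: -11482875/12213611 ≈ -0.94017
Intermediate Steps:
R = -3266/2655 (R = 3266*(-1/2655) = -3266/2655 ≈ -1.2301)
(-393 + 4718)/(R - 4599) = (-393 + 4718)/(-3266/2655 - 4599) = 4325/(-12213611/2655) = 4325*(-2655/12213611) = -11482875/12213611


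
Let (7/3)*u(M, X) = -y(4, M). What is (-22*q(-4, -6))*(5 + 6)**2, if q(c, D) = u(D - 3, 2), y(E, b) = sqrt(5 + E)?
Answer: 23958/7 ≈ 3422.6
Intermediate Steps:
u(M, X) = -9/7 (u(M, X) = 3*(-sqrt(5 + 4))/7 = 3*(-sqrt(9))/7 = 3*(-1*3)/7 = (3/7)*(-3) = -9/7)
q(c, D) = -9/7
(-22*q(-4, -6))*(5 + 6)**2 = (-22*(-9/7))*(5 + 6)**2 = (198/7)*11**2 = (198/7)*121 = 23958/7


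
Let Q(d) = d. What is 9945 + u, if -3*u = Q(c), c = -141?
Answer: 9992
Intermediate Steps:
u = 47 (u = -⅓*(-141) = 47)
9945 + u = 9945 + 47 = 9992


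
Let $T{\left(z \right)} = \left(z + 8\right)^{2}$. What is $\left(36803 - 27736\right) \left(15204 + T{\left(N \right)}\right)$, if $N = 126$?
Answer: $300661720$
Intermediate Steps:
$T{\left(z \right)} = \left(8 + z\right)^{2}$
$\left(36803 - 27736\right) \left(15204 + T{\left(N \right)}\right) = \left(36803 - 27736\right) \left(15204 + \left(8 + 126\right)^{2}\right) = 9067 \left(15204 + 134^{2}\right) = 9067 \left(15204 + 17956\right) = 9067 \cdot 33160 = 300661720$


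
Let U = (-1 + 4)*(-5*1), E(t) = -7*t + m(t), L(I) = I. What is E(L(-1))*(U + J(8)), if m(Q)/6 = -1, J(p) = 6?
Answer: -9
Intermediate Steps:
m(Q) = -6 (m(Q) = 6*(-1) = -6)
E(t) = -6 - 7*t (E(t) = -7*t - 6 = -6 - 7*t)
U = -15 (U = 3*(-5) = -15)
E(L(-1))*(U + J(8)) = (-6 - 7*(-1))*(-15 + 6) = (-6 + 7)*(-9) = 1*(-9) = -9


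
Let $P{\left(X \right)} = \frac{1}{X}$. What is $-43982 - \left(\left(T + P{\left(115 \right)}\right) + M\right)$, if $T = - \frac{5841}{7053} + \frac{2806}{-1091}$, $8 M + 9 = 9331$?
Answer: $- \frac{53264013540219}{1179872860} \approx -45144.0$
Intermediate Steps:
$M = \frac{4661}{4}$ ($M = - \frac{9}{8} + \frac{1}{8} \cdot 9331 = - \frac{9}{8} + \frac{9331}{8} = \frac{4661}{4} \approx 1165.3$)
$T = - \frac{8721083}{2564941}$ ($T = \left(-5841\right) \frac{1}{7053} + 2806 \left(- \frac{1}{1091}\right) = - \frac{1947}{2351} - \frac{2806}{1091} = - \frac{8721083}{2564941} \approx -3.4001$)
$-43982 - \left(\left(T + P{\left(115 \right)}\right) + M\right) = -43982 - \left(\left(- \frac{8721083}{2564941} + \frac{1}{115}\right) + \frac{4661}{4}\right) = -43982 - \left(- \frac{1000359604}{294968215} + \frac{4661}{4}\right) = -43982 - \frac{1370845411699}{1179872860} = - \frac{53264013540219}{1179872860}$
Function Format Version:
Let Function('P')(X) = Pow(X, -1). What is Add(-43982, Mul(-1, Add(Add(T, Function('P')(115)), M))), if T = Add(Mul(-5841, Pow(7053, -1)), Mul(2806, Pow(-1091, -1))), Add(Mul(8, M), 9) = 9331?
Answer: Rational(-53264013540219, 1179872860) ≈ -45144.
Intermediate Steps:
M = Rational(4661, 4) (M = Add(Rational(-9, 8), Mul(Rational(1, 8), 9331)) = Add(Rational(-9, 8), Rational(9331, 8)) = Rational(4661, 4) ≈ 1165.3)
T = Rational(-8721083, 2564941) (T = Add(Mul(-5841, Rational(1, 7053)), Mul(2806, Rational(-1, 1091))) = Add(Rational(-1947, 2351), Rational(-2806, 1091)) = Rational(-8721083, 2564941) ≈ -3.4001)
Add(-43982, Mul(-1, Add(Add(T, Function('P')(115)), M))) = Add(-43982, Mul(-1, Add(Add(Rational(-8721083, 2564941), Pow(115, -1)), Rational(4661, 4)))) = Add(-43982, Mul(-1, Add(Add(Rational(-8721083, 2564941), Rational(1, 115)), Rational(4661, 4)))) = Add(-43982, Mul(-1, Add(Rational(-1000359604, 294968215), Rational(4661, 4)))) = Add(-43982, Mul(-1, Rational(1370845411699, 1179872860))) = Add(-43982, Rational(-1370845411699, 1179872860)) = Rational(-53264013540219, 1179872860)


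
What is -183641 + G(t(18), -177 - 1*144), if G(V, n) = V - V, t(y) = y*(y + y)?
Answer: -183641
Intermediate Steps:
t(y) = 2*y**2 (t(y) = y*(2*y) = 2*y**2)
G(V, n) = 0
-183641 + G(t(18), -177 - 1*144) = -183641 + 0 = -183641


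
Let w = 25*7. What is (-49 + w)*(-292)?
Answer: -36792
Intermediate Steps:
w = 175
(-49 + w)*(-292) = (-49 + 175)*(-292) = 126*(-292) = -36792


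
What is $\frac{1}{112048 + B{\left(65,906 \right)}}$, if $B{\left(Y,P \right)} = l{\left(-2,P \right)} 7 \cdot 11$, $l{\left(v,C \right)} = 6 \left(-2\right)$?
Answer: $\frac{1}{111124} \approx 8.999 \cdot 10^{-6}$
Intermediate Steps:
$l{\left(v,C \right)} = -12$
$B{\left(Y,P \right)} = -924$ ($B{\left(Y,P \right)} = \left(-12\right) 7 \cdot 11 = \left(-84\right) 11 = -924$)
$\frac{1}{112048 + B{\left(65,906 \right)}} = \frac{1}{112048 - 924} = \frac{1}{111124}$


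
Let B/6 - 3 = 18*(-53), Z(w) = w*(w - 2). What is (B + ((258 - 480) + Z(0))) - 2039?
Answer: -7967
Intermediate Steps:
Z(w) = w*(-2 + w)
B = -5706 (B = 18 + 6*(18*(-53)) = 18 + 6*(-954) = 18 - 5724 = -5706)
(B + ((258 - 480) + Z(0))) - 2039 = (-5706 + ((258 - 480) + 0*(-2 + 0))) - 2039 = (-5706 + (-222 + 0*(-2))) - 2039 = (-5706 + (-222 + 0)) - 2039 = (-5706 - 222) - 2039 = -5928 - 2039 = -7967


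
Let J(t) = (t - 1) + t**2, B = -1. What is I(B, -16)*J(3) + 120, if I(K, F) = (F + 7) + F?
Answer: -155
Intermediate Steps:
J(t) = -1 + t + t**2 (J(t) = (-1 + t) + t**2 = -1 + t + t**2)
I(K, F) = 7 + 2*F (I(K, F) = (7 + F) + F = 7 + 2*F)
I(B, -16)*J(3) + 120 = (7 + 2*(-16))*(-1 + 3 + 3**2) + 120 = (7 - 32)*(-1 + 3 + 9) + 120 = -25*11 + 120 = -275 + 120 = -155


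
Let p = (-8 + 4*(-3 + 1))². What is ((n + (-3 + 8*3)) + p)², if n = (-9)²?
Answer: 128164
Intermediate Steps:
n = 81
p = 256 (p = (-8 + 4*(-2))² = (-8 - 8)² = (-16)² = 256)
((n + (-3 + 8*3)) + p)² = ((81 + (-3 + 8*3)) + 256)² = ((81 + (-3 + 24)) + 256)² = ((81 + 21) + 256)² = (102 + 256)² = 358² = 128164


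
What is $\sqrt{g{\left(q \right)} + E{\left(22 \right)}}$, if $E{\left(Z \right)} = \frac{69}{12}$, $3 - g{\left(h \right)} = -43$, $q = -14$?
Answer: $\frac{3 \sqrt{23}}{2} \approx 7.1937$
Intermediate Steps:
$g{\left(h \right)} = 46$ ($g{\left(h \right)} = 3 - -43 = 3 + 43 = 46$)
$E{\left(Z \right)} = \frac{23}{4}$ ($E{\left(Z \right)} = 69 \cdot \frac{1}{12} = \frac{23}{4}$)
$\sqrt{g{\left(q \right)} + E{\left(22 \right)}} = \sqrt{46 + \frac{23}{4}} = \sqrt{\frac{207}{4}} = \frac{3 \sqrt{23}}{2}$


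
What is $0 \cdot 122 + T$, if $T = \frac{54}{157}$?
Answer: $\frac{54}{157} \approx 0.34395$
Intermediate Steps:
$T = \frac{54}{157}$ ($T = 54 \cdot \frac{1}{157} = \frac{54}{157} \approx 0.34395$)
$0 \cdot 122 + T = 0 \cdot 122 + \frac{54}{157} = 0 + \frac{54}{157} = \frac{54}{157}$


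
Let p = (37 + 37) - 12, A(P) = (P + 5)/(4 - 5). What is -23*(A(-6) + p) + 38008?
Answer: 36559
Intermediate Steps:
A(P) = -5 - P (A(P) = (5 + P)/(-1) = (5 + P)*(-1) = -5 - P)
p = 62 (p = 74 - 12 = 62)
-23*(A(-6) + p) + 38008 = -23*((-5 - 1*(-6)) + 62) + 38008 = -23*((-5 + 6) + 62) + 38008 = -23*(1 + 62) + 38008 = -23*63 + 38008 = -1449 + 38008 = 36559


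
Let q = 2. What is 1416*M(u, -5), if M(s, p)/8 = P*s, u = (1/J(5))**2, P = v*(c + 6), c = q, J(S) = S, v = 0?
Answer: 0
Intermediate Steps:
c = 2
P = 0 (P = 0*(2 + 6) = 0*8 = 0)
u = 1/25 (u = (1/5)**2 = 1/25 ≈ 0.040000)
M(s, p) = 0 (M(s, p) = 8*(0*s) = 8*0 = 0)
1416*M(u, -5) = 1416*0 = 0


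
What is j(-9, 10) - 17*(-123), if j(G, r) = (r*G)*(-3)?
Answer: 2361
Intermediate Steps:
j(G, r) = -3*G*r (j(G, r) = (G*r)*(-3) = -3*G*r)
j(-9, 10) - 17*(-123) = -3*(-9)*10 - 17*(-123) = 270 + 2091 = 2361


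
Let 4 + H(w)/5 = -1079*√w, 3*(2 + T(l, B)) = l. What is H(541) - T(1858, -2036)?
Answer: -1912/3 - 5395*√541 ≈ -1.2612e+5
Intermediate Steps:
T(l, B) = -2 + l/3
H(w) = -20 - 5395*√w (H(w) = -20 + 5*(-1079*√w) = -20 - 5395*√w)
H(541) - T(1858, -2036) = (-20 - 5395*√541) - (-2 + (⅓)*1858) = (-20 - 5395*√541) - (-2 + 1858/3) = (-20 - 5395*√541) - 1*1852/3 = (-20 - 5395*√541) - 1852/3 = -1912/3 - 5395*√541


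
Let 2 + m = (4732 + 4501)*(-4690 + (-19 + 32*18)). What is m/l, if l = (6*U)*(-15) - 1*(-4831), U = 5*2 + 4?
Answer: -38159991/3571 ≈ -10686.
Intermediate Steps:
U = 14 (U = 10 + 4 = 14)
m = -38159991 (m = -2 + (4732 + 4501)*(-4690 + (-19 + 32*18)) = -2 + 9233*(-4690 + (-19 + 576)) = -2 + 9233*(-4690 + 557) = -2 + 9233*(-4133) = -2 - 38159989 = -38159991)
l = 3571 (l = (6*14)*(-15) - 1*(-4831) = 84*(-15) + 4831 = -1260 + 4831 = 3571)
m/l = -38159991/3571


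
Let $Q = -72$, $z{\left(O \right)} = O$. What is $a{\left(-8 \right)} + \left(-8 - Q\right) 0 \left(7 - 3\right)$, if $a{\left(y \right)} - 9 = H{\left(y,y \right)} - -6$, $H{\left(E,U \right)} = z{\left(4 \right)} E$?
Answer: $-17$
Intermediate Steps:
$H{\left(E,U \right)} = 4 E$
$a{\left(y \right)} = 15 + 4 y$ ($a{\left(y \right)} = 9 + \left(4 y - -6\right) = 9 + \left(4 y + 6\right) = 9 + \left(6 + 4 y\right) = 15 + 4 y$)
$a{\left(-8 \right)} + \left(-8 - Q\right) 0 \left(7 - 3\right) = \left(15 + 4 \left(-8\right)\right) + \left(-8 - -72\right) 0 \left(7 - 3\right) = \left(15 - 32\right) + \left(-8 + 72\right) 0 \cdot 4 = -17 + 64 \cdot 0 = -17 + 0 = -17$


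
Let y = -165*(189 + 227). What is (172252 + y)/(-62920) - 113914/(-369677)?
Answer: -707625101/528638110 ≈ -1.3386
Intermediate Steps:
y = -68640 (y = -165*416 = -68640)
(172252 + y)/(-62920) - 113914/(-369677) = (172252 - 68640)/(-62920) - 113914/(-369677) = 103612*(-1/62920) - 113914*(-1/369677) = -25903/15730 + 113914/369677 = -707625101/528638110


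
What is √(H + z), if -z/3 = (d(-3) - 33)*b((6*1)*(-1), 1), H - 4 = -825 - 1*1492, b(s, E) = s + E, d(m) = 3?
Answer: 3*I*√307 ≈ 52.564*I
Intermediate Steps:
b(s, E) = E + s
H = -2313 (H = 4 + (-825 - 1*1492) = 4 + (-825 - 1492) = 4 - 2317 = -2313)
z = -450 (z = -3*(3 - 33)*(1 + (6*1)*(-1)) = -(-90)*(1 + 6*(-1)) = -(-90)*(1 - 6) = -(-90)*(-5) = -3*150 = -450)
√(H + z) = √(-2313 - 450) = √(-2763) = 3*I*√307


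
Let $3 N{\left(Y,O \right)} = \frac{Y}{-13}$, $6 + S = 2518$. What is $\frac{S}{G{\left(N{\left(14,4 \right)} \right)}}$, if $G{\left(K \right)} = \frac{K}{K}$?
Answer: $2512$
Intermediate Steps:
$S = 2512$ ($S = -6 + 2518 = 2512$)
$N{\left(Y,O \right)} = - \frac{Y}{39}$ ($N{\left(Y,O \right)} = \frac{Y \frac{1}{-13}}{3} = \frac{Y \left(- \frac{1}{13}\right)}{3} = \frac{\left(- \frac{1}{13}\right) Y}{3} = - \frac{Y}{39}$)
$G{\left(K \right)} = 1$
$\frac{S}{G{\left(N{\left(14,4 \right)} \right)}} = \frac{2512}{1} = 2512 \cdot 1 = 2512$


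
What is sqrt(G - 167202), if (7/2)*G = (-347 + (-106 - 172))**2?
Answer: 2*I*sqrt(681037)/7 ≈ 235.79*I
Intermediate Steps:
G = 781250/7 (G = 2*(-347 + (-106 - 172))**2/7 = 2*(-347 - 278)**2/7 = (2/7)*(-625)**2 = (2/7)*390625 = 781250/7 ≈ 1.1161e+5)
sqrt(G - 167202) = sqrt(781250/7 - 167202) = sqrt(-389164/7) = 2*I*sqrt(681037)/7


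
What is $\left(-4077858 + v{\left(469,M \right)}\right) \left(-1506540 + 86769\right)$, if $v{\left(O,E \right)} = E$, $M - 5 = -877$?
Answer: $5790862570830$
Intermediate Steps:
$M = -872$ ($M = 5 - 877 = -872$)
$\left(-4077858 + v{\left(469,M \right)}\right) \left(-1506540 + 86769\right) = \left(-4077858 - 872\right) \left(-1506540 + 86769\right) = \left(-4078730\right) \left(-1419771\right) = 5790862570830$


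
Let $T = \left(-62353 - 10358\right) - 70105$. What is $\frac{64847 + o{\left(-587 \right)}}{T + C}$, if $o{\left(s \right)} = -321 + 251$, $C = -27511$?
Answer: $- \frac{64777}{170327} \approx -0.38031$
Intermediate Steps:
$T = -142816$ ($T = -72711 - 70105 = -142816$)
$o{\left(s \right)} = -70$
$\frac{64847 + o{\left(-587 \right)}}{T + C} = \frac{64847 - 70}{-142816 - 27511} = \frac{64777}{-170327} = 64777 \left(- \frac{1}{170327}\right) = - \frac{64777}{170327}$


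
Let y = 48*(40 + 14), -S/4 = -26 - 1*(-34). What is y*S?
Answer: -82944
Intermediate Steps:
S = -32 (S = -4*(-26 - 1*(-34)) = -4*(-26 + 34) = -4*8 = -32)
y = 2592 (y = 48*54 = 2592)
y*S = 2592*(-32) = -82944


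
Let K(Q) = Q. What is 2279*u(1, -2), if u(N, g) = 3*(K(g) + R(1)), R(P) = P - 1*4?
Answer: -34185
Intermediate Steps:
R(P) = -4 + P (R(P) = P - 4 = -4 + P)
u(N, g) = -9 + 3*g (u(N, g) = 3*(g + (-4 + 1)) = 3*(g - 3) = 3*(-3 + g) = -9 + 3*g)
2279*u(1, -2) = 2279*(-9 + 3*(-2)) = 2279*(-9 - 6) = 2279*(-15) = -34185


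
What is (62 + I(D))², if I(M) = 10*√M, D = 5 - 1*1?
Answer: 6724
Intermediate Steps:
D = 4 (D = 5 - 1 = 4)
(62 + I(D))² = (62 + 10*√4)² = (62 + 10*2)² = (62 + 20)² = 82² = 6724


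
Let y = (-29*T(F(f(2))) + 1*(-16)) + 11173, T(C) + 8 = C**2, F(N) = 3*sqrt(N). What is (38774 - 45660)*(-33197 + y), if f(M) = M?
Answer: 153764380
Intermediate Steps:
T(C) = -8 + C**2
y = 10867 (y = (-29*(-8 + (3*sqrt(2))**2) + 1*(-16)) + 11173 = (-29*(-8 + 18) - 16) + 11173 = (-29*10 - 16) + 11173 = (-290 - 16) + 11173 = -306 + 11173 = 10867)
(38774 - 45660)*(-33197 + y) = (38774 - 45660)*(-33197 + 10867) = -6886*(-22330) = 153764380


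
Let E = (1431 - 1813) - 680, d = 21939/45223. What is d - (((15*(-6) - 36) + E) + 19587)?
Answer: -832036038/45223 ≈ -18399.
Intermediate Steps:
d = 21939/45223 (d = 21939*(1/45223) = 21939/45223 ≈ 0.48513)
E = -1062 (E = -382 - 680 = -1062)
d - (((15*(-6) - 36) + E) + 19587) = 21939/45223 - (((15*(-6) - 36) - 1062) + 19587) = 21939/45223 - (((-90 - 36) - 1062) + 19587) = 21939/45223 - ((-126 - 1062) + 19587) = 21939/45223 - (-1188 + 19587) = 21939/45223 - 1*18399 = 21939/45223 - 18399 = -832036038/45223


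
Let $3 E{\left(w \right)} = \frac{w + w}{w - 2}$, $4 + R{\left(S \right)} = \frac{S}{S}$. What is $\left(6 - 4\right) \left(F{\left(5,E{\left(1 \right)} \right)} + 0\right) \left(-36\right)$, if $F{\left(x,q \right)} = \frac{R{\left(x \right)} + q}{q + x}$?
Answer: $\frac{792}{13} \approx 60.923$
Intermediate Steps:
$R{\left(S \right)} = -3$ ($R{\left(S \right)} = -4 + \frac{S}{S} = -4 + 1 = -3$)
$E{\left(w \right)} = \frac{2 w}{3 \left(-2 + w\right)}$ ($E{\left(w \right)} = \frac{\left(w + w\right) \frac{1}{w - 2}}{3} = \frac{2 w \frac{1}{-2 + w}}{3} = \frac{2 w}{3 \left(-2 + w\right)}$)
$F{\left(x,q \right)} = \frac{-3 + q}{q + x}$
$\left(6 - 4\right) \left(F{\left(5,E{\left(1 \right)} \right)} + 0\right) \left(-36\right) = \left(6 - 4\right) \left(\frac{-3 + \frac{2}{3} \cdot 1 \frac{1}{-2 + 1}}{\frac{2}{3} \cdot 1 \frac{1}{-2 + 1} + 5} + 0\right) \left(-36\right) = 2 \left(\frac{-3 + \frac{2}{3} \cdot 1 \frac{1}{-1}}{\frac{2}{3} \cdot 1 \frac{1}{-1} + 5} + 0\right) \left(-36\right) = 2 \left(\frac{-3 + \frac{2}{3} \cdot 1 \left(-1\right)}{\frac{2}{3} \cdot 1 \left(-1\right) + 5} + 0\right) \left(-36\right) = 2 \left(\frac{-3 - \frac{2}{3}}{- \frac{2}{3} + 5} + 0\right) \left(-36\right) = 2 \left(\frac{1}{\frac{13}{3}} \left(- \frac{11}{3}\right) + 0\right) \left(-36\right) = 2 \left(\frac{3}{13} \left(- \frac{11}{3}\right) + 0\right) \left(-36\right) = 2 \left(- \frac{11}{13} + 0\right) \left(-36\right) = 2 \left(- \frac{11}{13}\right) \left(-36\right) = \left(- \frac{22}{13}\right) \left(-36\right) = \frac{792}{13}$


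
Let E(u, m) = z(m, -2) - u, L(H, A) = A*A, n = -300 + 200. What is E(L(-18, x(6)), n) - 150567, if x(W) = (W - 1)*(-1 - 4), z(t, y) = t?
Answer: -151292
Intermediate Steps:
n = -100
x(W) = 5 - 5*W (x(W) = (-1 + W)*(-5) = 5 - 5*W)
L(H, A) = A**2
E(u, m) = m - u
E(L(-18, x(6)), n) - 150567 = (-100 - (5 - 5*6)**2) - 150567 = (-100 - (5 - 30)**2) - 150567 = (-100 - 1*(-25)**2) - 150567 = (-100 - 1*625) - 150567 = (-100 - 625) - 150567 = -725 - 150567 = -151292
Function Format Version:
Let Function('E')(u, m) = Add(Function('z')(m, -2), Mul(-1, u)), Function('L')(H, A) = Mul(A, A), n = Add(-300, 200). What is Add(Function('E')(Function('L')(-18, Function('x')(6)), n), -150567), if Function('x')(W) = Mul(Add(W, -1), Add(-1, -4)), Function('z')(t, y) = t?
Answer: -151292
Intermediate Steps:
n = -100
Function('x')(W) = Add(5, Mul(-5, W)) (Function('x')(W) = Mul(Add(-1, W), -5) = Add(5, Mul(-5, W)))
Function('L')(H, A) = Pow(A, 2)
Function('E')(u, m) = Add(m, Mul(-1, u))
Add(Function('E')(Function('L')(-18, Function('x')(6)), n), -150567) = Add(Add(-100, Mul(-1, Pow(Add(5, Mul(-5, 6)), 2))), -150567) = Add(Add(-100, Mul(-1, Pow(Add(5, -30), 2))), -150567) = Add(Add(-100, Mul(-1, Pow(-25, 2))), -150567) = Add(Add(-100, Mul(-1, 625)), -150567) = Add(Add(-100, -625), -150567) = Add(-725, -150567) = -151292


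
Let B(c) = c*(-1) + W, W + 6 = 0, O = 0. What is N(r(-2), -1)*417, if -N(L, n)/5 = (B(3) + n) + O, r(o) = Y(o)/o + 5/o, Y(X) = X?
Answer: 20850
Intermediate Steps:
W = -6 (W = -6 + 0 = -6)
B(c) = -6 - c (B(c) = c*(-1) - 6 = -c - 6 = -6 - c)
r(o) = 1 + 5/o (r(o) = o/o + 5/o = 1 + 5/o)
N(L, n) = 45 - 5*n (N(L, n) = -5*(((-6 - 1*3) + n) + 0) = -5*(((-6 - 3) + n) + 0) = -5*((-9 + n) + 0) = -5*(-9 + n) = 45 - 5*n)
N(r(-2), -1)*417 = (45 - 5*(-1))*417 = (45 + 5)*417 = 50*417 = 20850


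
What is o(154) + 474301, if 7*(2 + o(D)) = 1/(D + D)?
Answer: 1022588645/2156 ≈ 4.7430e+5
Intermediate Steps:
o(D) = -2 + 1/(14*D) (o(D) = -2 + 1/(7*(D + D)) = -2 + 1/(7*((2*D))) = -2 + (1/(2*D))/7 = -2 + 1/(14*D))
o(154) + 474301 = (-2 + (1/14)/154) + 474301 = (-2 + (1/14)*(1/154)) + 474301 = (-2 + 1/2156) + 474301 = -4311/2156 + 474301 = 1022588645/2156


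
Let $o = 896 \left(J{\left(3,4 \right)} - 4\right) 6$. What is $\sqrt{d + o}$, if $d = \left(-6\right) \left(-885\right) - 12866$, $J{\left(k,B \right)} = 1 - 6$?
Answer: $2 i \sqrt{13985} \approx 236.52 i$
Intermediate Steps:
$J{\left(k,B \right)} = -5$ ($J{\left(k,B \right)} = 1 - 6 = -5$)
$d = -7556$ ($d = 5310 - 12866 = -7556$)
$o = -48384$ ($o = 896 \left(-5 - 4\right) 6 = 896 \left(\left(-9\right) 6\right) = 896 \left(-54\right) = -48384$)
$\sqrt{d + o} = \sqrt{-7556 - 48384} = \sqrt{-55940} = 2 i \sqrt{13985}$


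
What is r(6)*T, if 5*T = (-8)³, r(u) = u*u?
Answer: -18432/5 ≈ -3686.4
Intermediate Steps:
r(u) = u²
T = -512/5 (T = (⅕)*(-8)³ = (⅕)*(-512) = -512/5 ≈ -102.40)
r(6)*T = 6²*(-512/5) = 36*(-512/5) = -18432/5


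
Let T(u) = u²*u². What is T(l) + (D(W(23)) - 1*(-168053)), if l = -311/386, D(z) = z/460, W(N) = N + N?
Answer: 18653779557227453/110999040080 ≈ 1.6805e+5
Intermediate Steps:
W(N) = 2*N
D(z) = z/460 (D(z) = z*(1/460) = z/460)
l = -311/386 (l = -311*1/386 = -311/386 ≈ -0.80570)
T(u) = u⁴
T(l) + (D(W(23)) - 1*(-168053)) = (-311/386)⁴ + ((2*23)/460 - 1*(-168053)) = 9354951841/22199808016 + ((1/460)*46 + 168053) = 9354951841/22199808016 + (⅒ + 168053) = 9354951841/22199808016 + 1680531/10 = 18653779557227453/110999040080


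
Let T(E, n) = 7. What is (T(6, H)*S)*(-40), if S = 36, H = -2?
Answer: -10080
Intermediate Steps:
(T(6, H)*S)*(-40) = (7*36)*(-40) = 252*(-40) = -10080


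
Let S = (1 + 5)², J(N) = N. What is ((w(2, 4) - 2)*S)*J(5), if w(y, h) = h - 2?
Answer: 0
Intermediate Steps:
w(y, h) = -2 + h
S = 36 (S = 6² = 36)
((w(2, 4) - 2)*S)*J(5) = (((-2 + 4) - 2)*36)*5 = ((2 - 2)*36)*5 = (0*36)*5 = 0*5 = 0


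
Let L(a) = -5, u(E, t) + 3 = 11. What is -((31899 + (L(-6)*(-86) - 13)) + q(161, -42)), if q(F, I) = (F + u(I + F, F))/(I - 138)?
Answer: -5816711/180 ≈ -32315.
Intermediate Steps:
u(E, t) = 8 (u(E, t) = -3 + 11 = 8)
q(F, I) = (8 + F)/(-138 + I) (q(F, I) = (F + 8)/(I - 138) = (8 + F)/(-138 + I))
-((31899 + (L(-6)*(-86) - 13)) + q(161, -42)) = -((31899 + (-5*(-86) - 13)) + (8 + 161)/(-138 - 42)) = -((31899 + (430 - 13)) + 169/(-180)) = -((31899 + 417) - 1/180*169) = -(32316 - 169/180) = -1*5816711/180 = -5816711/180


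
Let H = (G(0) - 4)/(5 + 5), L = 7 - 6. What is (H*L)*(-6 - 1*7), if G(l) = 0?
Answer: 26/5 ≈ 5.2000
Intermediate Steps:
L = 1
H = -⅖ (H = (0 - 4)/(5 + 5) = -4/10 = -4*⅒ = -⅖ ≈ -0.40000)
(H*L)*(-6 - 1*7) = (-⅖*1)*(-6 - 1*7) = -2*(-6 - 7)/5 = -⅖*(-13) = 26/5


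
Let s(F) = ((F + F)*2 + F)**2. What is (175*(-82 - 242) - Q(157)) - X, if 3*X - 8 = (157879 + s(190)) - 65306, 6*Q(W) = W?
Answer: -2330519/6 ≈ -3.8842e+5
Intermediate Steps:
Q(W) = W/6
s(F) = 25*F**2 (s(F) = ((2*F)*2 + F)**2 = (4*F + F)**2 = (5*F)**2 = 25*F**2)
X = 995081/3 (X = 8/3 + ((157879 + 25*190**2) - 65306)/3 = 8/3 + ((157879 + 25*36100) - 65306)/3 = 8/3 + ((157879 + 902500) - 65306)/3 = 8/3 + (1060379 - 65306)/3 = 8/3 + (1/3)*995073 = 8/3 + 331691 = 995081/3 ≈ 3.3169e+5)
(175*(-82 - 242) - Q(157)) - X = (175*(-82 - 242) - 157/6) - 1*995081/3 = (175*(-324) - 1*157/6) - 995081/3 = (-56700 - 157/6) - 995081/3 = -340357/6 - 995081/3 = -2330519/6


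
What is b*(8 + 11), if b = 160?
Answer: 3040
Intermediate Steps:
b*(8 + 11) = 160*(8 + 11) = 160*19 = 3040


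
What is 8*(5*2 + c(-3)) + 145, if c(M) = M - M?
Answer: 225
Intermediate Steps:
c(M) = 0
8*(5*2 + c(-3)) + 145 = 8*(5*2 + 0) + 145 = 8*(10 + 0) + 145 = 8*10 + 145 = 80 + 145 = 225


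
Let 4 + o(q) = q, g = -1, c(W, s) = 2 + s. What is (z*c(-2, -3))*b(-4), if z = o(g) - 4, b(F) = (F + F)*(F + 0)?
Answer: 288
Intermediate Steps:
b(F) = 2*F² (b(F) = (2*F)*F = 2*F²)
o(q) = -4 + q
z = -9 (z = (-4 - 1) - 4 = -5 - 4 = -9)
(z*c(-2, -3))*b(-4) = (-9*(2 - 3))*(2*(-4)²) = (-9*(-1))*(2*16) = 9*32 = 288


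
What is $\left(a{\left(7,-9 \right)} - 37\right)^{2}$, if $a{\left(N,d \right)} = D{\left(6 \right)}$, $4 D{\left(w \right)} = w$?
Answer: $\frac{5041}{4} \approx 1260.3$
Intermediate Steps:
$D{\left(w \right)} = \frac{w}{4}$
$a{\left(N,d \right)} = \frac{3}{2}$ ($a{\left(N,d \right)} = \frac{1}{4} \cdot 6 = \frac{3}{2}$)
$\left(a{\left(7,-9 \right)} - 37\right)^{2} = \left(\frac{3}{2} - 37\right)^{2} = \left(- \frac{71}{2}\right)^{2} = \frac{5041}{4}$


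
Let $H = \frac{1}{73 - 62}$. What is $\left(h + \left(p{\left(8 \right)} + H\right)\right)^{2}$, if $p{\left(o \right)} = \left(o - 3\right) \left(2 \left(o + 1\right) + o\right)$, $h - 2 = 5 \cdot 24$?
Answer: $\frac{7689529}{121} \approx 63550.0$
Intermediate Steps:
$H = \frac{1}{11} \approx 0.090909$
$h = 122$ ($h = 2 + 5 \cdot 24 = 2 + 120 = 122$)
$p{\left(o \right)} = \left(-3 + o\right) \left(2 + 3 o\right)$ ($p{\left(o \right)} = \left(-3 + o\right) \left(2 \left(1 + o\right) + o\right) = \left(-3 + o\right) \left(\left(2 + 2 o\right) + o\right) = \left(-3 + o\right) \left(2 + 3 o\right)$)
$\left(h + \left(p{\left(8 \right)} + H\right)\right)^{2} = \left(122 + \left(\left(-6 - 56 + 3 \cdot 8^{2}\right) + \frac{1}{11}\right)\right)^{2} = \left(122 + \left(\left(-6 - 56 + 3 \cdot 64\right) + \frac{1}{11}\right)\right)^{2} = \left(122 + \left(\left(-6 - 56 + 192\right) + \frac{1}{11}\right)\right)^{2} = \left(122 + \left(130 + \frac{1}{11}\right)\right)^{2} = \left(122 + \frac{1431}{11}\right)^{2} = \left(\frac{2773}{11}\right)^{2} = \frac{7689529}{121}$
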